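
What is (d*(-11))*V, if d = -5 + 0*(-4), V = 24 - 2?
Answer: 1210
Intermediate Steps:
V = 22
d = -5 (d = -5 + 0 = -5)
(d*(-11))*V = -5*(-11)*22 = 55*22 = 1210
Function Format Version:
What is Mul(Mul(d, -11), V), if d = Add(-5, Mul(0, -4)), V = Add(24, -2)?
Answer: 1210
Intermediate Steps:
V = 22
d = -5 (d = Add(-5, 0) = -5)
Mul(Mul(d, -11), V) = Mul(Mul(-5, -11), 22) = Mul(55, 22) = 1210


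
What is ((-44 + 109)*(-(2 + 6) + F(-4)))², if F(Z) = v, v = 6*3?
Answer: 422500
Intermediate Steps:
v = 18
F(Z) = 18
((-44 + 109)*(-(2 + 6) + F(-4)))² = ((-44 + 109)*(-(2 + 6) + 18))² = (65*(-1*8 + 18))² = (65*(-8 + 18))² = (65*10)² = 650² = 422500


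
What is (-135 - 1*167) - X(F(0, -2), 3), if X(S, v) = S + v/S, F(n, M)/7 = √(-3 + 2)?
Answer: -302 - 46*I/7 ≈ -302.0 - 6.5714*I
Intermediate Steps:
F(n, M) = 7*I (F(n, M) = 7*√(-3 + 2) = 7*√(-1) = 7*I)
(-135 - 1*167) - X(F(0, -2), 3) = (-135 - 1*167) - (7*I + 3/((7*I))) = (-135 - 167) - (7*I + 3*(-I/7)) = -302 - (7*I - 3*I/7) = -302 - 46*I/7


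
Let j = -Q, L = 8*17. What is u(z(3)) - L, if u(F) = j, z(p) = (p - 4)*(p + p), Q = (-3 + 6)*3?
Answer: -145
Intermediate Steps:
L = 136
Q = 9 (Q = 3*3 = 9)
z(p) = 2*p*(-4 + p) (z(p) = (-4 + p)*(2*p) = 2*p*(-4 + p))
j = -9 (j = -1*9 = -9)
u(F) = -9
u(z(3)) - L = -9 - 1*136 = -9 - 136 = -145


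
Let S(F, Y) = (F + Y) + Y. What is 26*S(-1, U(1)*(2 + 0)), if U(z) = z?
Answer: 78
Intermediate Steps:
S(F, Y) = F + 2*Y
26*S(-1, U(1)*(2 + 0)) = 26*(-1 + 2*(1*(2 + 0))) = 26*(-1 + 2*(1*2)) = 26*(-1 + 2*2) = 26*(-1 + 4) = 26*3 = 78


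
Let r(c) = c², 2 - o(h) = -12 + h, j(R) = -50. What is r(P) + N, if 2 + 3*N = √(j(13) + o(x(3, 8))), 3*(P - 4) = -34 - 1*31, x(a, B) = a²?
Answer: 2803/9 + I*√5 ≈ 311.44 + 2.2361*I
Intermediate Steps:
P = -53/3 (P = 4 + (-34 - 1*31)/3 = 4 + (-34 - 31)/3 = 4 + (⅓)*(-65) = 4 - 65/3 = -53/3 ≈ -17.667)
o(h) = 14 - h (o(h) = 2 - (-12 + h) = 2 + (12 - h) = 14 - h)
N = -⅔ + I*√5 (N = -⅔ + √(-50 + (14 - 1*3²))/3 = -⅔ + √(-50 + (14 - 1*9))/3 = -⅔ + √(-50 + (14 - 9))/3 = -⅔ + √(-50 + 5)/3 = -⅔ + √(-45)/3 = -⅔ + (3*I*√5)/3 = -⅔ + I*√5 ≈ -0.66667 + 2.2361*I)
r(P) + N = (-53/3)² + (-⅔ + I*√5) = 2809/9 + (-⅔ + I*√5) = 2803/9 + I*√5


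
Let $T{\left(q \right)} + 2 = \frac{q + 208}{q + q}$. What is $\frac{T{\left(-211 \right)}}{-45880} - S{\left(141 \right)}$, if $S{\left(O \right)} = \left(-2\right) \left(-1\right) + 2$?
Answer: $- \frac{77444599}{19361360} \approx -4.0$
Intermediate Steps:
$T{\left(q \right)} = -2 + \frac{208 + q}{2 q}$ ($T{\left(q \right)} = -2 + \frac{q + 208}{q + q} = -2 + \frac{208 + q}{2 q}$)
$S{\left(O \right)} = 4$ ($S{\left(O \right)} = 2 + 2 = 4$)
$\frac{T{\left(-211 \right)}}{-45880} - S{\left(141 \right)} = \frac{- \frac{3}{2} + \frac{104}{-211}}{-45880} - 4 = \left(- \frac{3}{2} + 104 \left(- \frac{1}{211}\right)\right) \left(- \frac{1}{45880}\right) - 4 = \left(- \frac{3}{2} - \frac{104}{211}\right) \left(- \frac{1}{45880}\right) - 4 = \left(- \frac{841}{422}\right) \left(- \frac{1}{45880}\right) - 4 = \frac{841}{19361360} - 4 = - \frac{77444599}{19361360}$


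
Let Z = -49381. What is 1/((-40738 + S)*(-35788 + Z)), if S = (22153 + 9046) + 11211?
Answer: -1/142402568 ≈ -7.0223e-9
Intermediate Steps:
S = 42410 (S = 31199 + 11211 = 42410)
1/((-40738 + S)*(-35788 + Z)) = 1/((-40738 + 42410)*(-35788 - 49381)) = 1/(1672*(-85169)) = (1/1672)*(-1/85169) = -1/142402568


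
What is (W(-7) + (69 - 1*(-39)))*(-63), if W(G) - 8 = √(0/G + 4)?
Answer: -7434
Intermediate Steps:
W(G) = 10 (W(G) = 8 + √(0/G + 4) = 8 + √(0 + 4) = 8 + √4 = 8 + 2 = 10)
(W(-7) + (69 - 1*(-39)))*(-63) = (10 + (69 - 1*(-39)))*(-63) = (10 + (69 + 39))*(-63) = (10 + 108)*(-63) = 118*(-63) = -7434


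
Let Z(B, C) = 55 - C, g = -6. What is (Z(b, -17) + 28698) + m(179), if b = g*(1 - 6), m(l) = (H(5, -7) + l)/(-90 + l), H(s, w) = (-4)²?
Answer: 2560725/89 ≈ 28772.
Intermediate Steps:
H(s, w) = 16
m(l) = (16 + l)/(-90 + l)
b = 30 (b = -6*(1 - 6) = -6*(-5) = 30)
(Z(b, -17) + 28698) + m(179) = ((55 - 1*(-17)) + 28698) + (16 + 179)/(-90 + 179) = ((55 + 17) + 28698) + 195/89 = (72 + 28698) + (1/89)*195 = 28770 + 195/89 = 2560725/89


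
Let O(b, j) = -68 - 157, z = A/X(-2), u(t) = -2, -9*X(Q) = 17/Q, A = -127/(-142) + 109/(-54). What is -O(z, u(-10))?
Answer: 225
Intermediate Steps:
A = -2155/1917 (A = -127*(-1/142) + 109*(-1/54) = 127/142 - 109/54 = -2155/1917 ≈ -1.1242)
X(Q) = -17/(9*Q)
z = -4310/3621 (z = -2155/(1917*((-17/9/(-2)))) = -2155/(1917*((-17/9*(-1/2)))) = -2155/(1917*17/18) = -2155/1917*18/17 = -4310/3621 ≈ -1.1903)
O(b, j) = -225
-O(z, u(-10)) = -1*(-225) = 225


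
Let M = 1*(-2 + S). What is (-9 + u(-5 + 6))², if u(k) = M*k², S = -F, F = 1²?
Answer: 144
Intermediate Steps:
F = 1
S = -1 (S = -1*1 = -1)
M = -3 (M = 1*(-2 - 1) = 1*(-3) = -3)
u(k) = -3*k²
(-9 + u(-5 + 6))² = (-9 - 3*(-5 + 6)²)² = (-9 - 3*1²)² = (-9 - 3*1)² = (-9 - 3)² = (-12)² = 144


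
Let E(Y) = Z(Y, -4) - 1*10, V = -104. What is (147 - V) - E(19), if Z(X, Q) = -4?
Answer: 265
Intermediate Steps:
E(Y) = -14 (E(Y) = -4 - 1*10 = -4 - 10 = -14)
(147 - V) - E(19) = (147 - 1*(-104)) - 1*(-14) = (147 + 104) + 14 = 251 + 14 = 265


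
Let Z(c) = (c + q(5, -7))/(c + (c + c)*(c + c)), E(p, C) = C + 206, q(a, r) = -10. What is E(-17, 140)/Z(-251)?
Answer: -87106538/261 ≈ -3.3374e+5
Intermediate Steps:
E(p, C) = 206 + C
Z(c) = (-10 + c)/(c + 4*c²) (Z(c) = (c - 10)/(c + (c + c)*(c + c)) = (-10 + c)/(c + (2*c)*(2*c)) = (-10 + c)/(c + 4*c²))
E(-17, 140)/Z(-251) = (206 + 140)/(((-10 - 251)/((-251)*(1 + 4*(-251))))) = 346/((-1/251*(-261)/(1 - 1004))) = 346/((-1/251*(-261)/(-1003))) = 346/((-1/251*(-1/1003)*(-261))) = 346/(-261/251753) = 346*(-251753/261) = -87106538/261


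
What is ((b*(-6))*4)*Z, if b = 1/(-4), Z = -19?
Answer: -114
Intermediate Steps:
b = -1/4 ≈ -0.25000
((b*(-6))*4)*Z = (-1/4*(-6)*4)*(-19) = ((3/2)*4)*(-19) = 6*(-19) = -114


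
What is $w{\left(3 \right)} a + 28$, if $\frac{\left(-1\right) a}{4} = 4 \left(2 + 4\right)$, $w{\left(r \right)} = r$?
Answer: $-260$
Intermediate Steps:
$a = -96$ ($a = - 4 \cdot 4 \left(2 + 4\right) = - 4 \cdot 4 \cdot 6 = \left(-4\right) 24 = -96$)
$w{\left(3 \right)} a + 28 = 3 \left(-96\right) + 28 = -288 + 28 = -260$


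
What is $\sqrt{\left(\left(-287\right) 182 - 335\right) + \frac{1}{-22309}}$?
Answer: $\frac{i \sqrt{26163143486998}}{22309} \approx 229.28 i$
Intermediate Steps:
$\sqrt{\left(\left(-287\right) 182 - 335\right) + \frac{1}{-22309}} = \sqrt{\left(-52234 - 335\right) - \frac{1}{22309}} = \sqrt{-52569 - \frac{1}{22309}} = \sqrt{- \frac{1172761822}{22309}} = \frac{i \sqrt{26163143486998}}{22309}$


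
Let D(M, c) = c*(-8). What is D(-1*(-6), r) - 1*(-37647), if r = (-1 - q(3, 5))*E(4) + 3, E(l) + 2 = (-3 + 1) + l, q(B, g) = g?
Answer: 37623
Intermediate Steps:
E(l) = -4 + l (E(l) = -2 + ((-3 + 1) + l) = -2 + (-2 + l) = -4 + l)
r = 3 (r = (-1 - 1*5)*(-4 + 4) + 3 = (-1 - 5)*0 + 3 = -6*0 + 3 = 0 + 3 = 3)
D(M, c) = -8*c
D(-1*(-6), r) - 1*(-37647) = -8*3 - 1*(-37647) = -24 + 37647 = 37623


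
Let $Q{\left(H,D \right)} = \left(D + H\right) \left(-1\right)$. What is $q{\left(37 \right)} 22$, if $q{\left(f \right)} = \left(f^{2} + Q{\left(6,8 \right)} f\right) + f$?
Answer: $19536$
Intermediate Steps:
$Q{\left(H,D \right)} = - D - H$
$q{\left(f \right)} = f^{2} - 13 f$ ($q{\left(f \right)} = \left(f^{2} + \left(\left(-1\right) 8 - 6\right) f\right) + f = \left(f^{2} + \left(-8 - 6\right) f\right) + f = \left(f^{2} - 14 f\right) + f = f^{2} - 13 f$)
$q{\left(37 \right)} 22 = 37 \left(-13 + 37\right) 22 = 37 \cdot 24 \cdot 22 = 888 \cdot 22 = 19536$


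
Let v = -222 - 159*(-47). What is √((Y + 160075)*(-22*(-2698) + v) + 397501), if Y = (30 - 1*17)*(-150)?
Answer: 8*√164572334 ≈ 1.0263e+5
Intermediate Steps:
v = 7251 (v = -222 + 7473 = 7251)
Y = -1950 (Y = (30 - 17)*(-150) = 13*(-150) = -1950)
√((Y + 160075)*(-22*(-2698) + v) + 397501) = √((-1950 + 160075)*(-22*(-2698) + 7251) + 397501) = √(158125*(59356 + 7251) + 397501) = √(158125*66607 + 397501) = √(10532231875 + 397501) = √10532629376 = 8*√164572334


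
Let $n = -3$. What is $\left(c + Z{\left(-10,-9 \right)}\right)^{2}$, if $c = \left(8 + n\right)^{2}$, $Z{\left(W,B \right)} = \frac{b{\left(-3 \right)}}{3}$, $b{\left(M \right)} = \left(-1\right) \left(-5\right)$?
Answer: $\frac{6400}{9} \approx 711.11$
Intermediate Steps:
$b{\left(M \right)} = 5$
$Z{\left(W,B \right)} = \frac{5}{3}$
$c = 25$ ($c = \left(8 - 3\right)^{2} = 5^{2} = 25$)
$\left(c + Z{\left(-10,-9 \right)}\right)^{2} = \left(25 + \frac{5}{3}\right)^{2} = \left(\frac{80}{3}\right)^{2} = \frac{6400}{9}$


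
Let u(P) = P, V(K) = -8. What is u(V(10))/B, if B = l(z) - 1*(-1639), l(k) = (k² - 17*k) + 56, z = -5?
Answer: -8/1805 ≈ -0.0044321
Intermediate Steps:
l(k) = 56 + k² - 17*k
B = 1805 (B = (56 + (-5)² - 17*(-5)) - 1*(-1639) = (56 + 25 + 85) + 1639 = 166 + 1639 = 1805)
u(V(10))/B = -8/1805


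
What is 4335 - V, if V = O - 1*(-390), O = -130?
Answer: 4075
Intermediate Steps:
V = 260 (V = -130 - 1*(-390) = -130 + 390 = 260)
4335 - V = 4335 - 1*260 = 4335 - 260 = 4075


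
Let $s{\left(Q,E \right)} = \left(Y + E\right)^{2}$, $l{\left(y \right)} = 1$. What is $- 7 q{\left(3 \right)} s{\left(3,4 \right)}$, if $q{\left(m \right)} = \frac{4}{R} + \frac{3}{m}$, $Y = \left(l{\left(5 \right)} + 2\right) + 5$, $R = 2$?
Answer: $-3024$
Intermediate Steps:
$Y = 8$ ($Y = \left(1 + 2\right) + 5 = 3 + 5 = 8$)
$q{\left(m \right)} = 2 + \frac{3}{m}$ ($q{\left(m \right)} = \frac{4}{2} + \frac{3}{m} = 4 \cdot \frac{1}{2} + \frac{3}{m} = 2 + \frac{3}{m}$)
$s{\left(Q,E \right)} = \left(8 + E\right)^{2}$
$- 7 q{\left(3 \right)} s{\left(3,4 \right)} = - 7 \left(2 + \frac{3}{3}\right) \left(8 + 4\right)^{2} = - 7 \left(2 + 3 \cdot \frac{1}{3}\right) 12^{2} = - 7 \left(2 + 1\right) 144 = \left(-7\right) 3 \cdot 144 = \left(-21\right) 144 = -3024$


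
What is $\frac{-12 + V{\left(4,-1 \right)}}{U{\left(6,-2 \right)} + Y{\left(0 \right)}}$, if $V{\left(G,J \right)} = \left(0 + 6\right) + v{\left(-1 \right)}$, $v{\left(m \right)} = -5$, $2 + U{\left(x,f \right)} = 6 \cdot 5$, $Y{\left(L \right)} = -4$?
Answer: $- \frac{11}{24} \approx -0.45833$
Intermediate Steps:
$U{\left(x,f \right)} = 28$ ($U{\left(x,f \right)} = -2 + 6 \cdot 5 = -2 + 30 = 28$)
$V{\left(G,J \right)} = 1$ ($V{\left(G,J \right)} = \left(0 + 6\right) - 5 = 6 - 5 = 1$)
$\frac{-12 + V{\left(4,-1 \right)}}{U{\left(6,-2 \right)} + Y{\left(0 \right)}} = \frac{-12 + 1}{28 - 4} = - \frac{11}{24}$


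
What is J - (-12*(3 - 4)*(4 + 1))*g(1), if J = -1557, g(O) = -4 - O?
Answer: -1257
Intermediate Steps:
J - (-12*(3 - 4)*(4 + 1))*g(1) = -1557 - (-12*(3 - 4)*(4 + 1))*(-4 - 1*1) = -1557 - (-(-12)*5)*(-4 - 1) = -1557 - (-12*(-5))*(-5) = -1557 - 60*(-5) = -1557 - 1*(-300) = -1557 + 300 = -1257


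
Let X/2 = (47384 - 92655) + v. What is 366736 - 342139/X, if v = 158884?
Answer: 83331612197/227226 ≈ 3.6673e+5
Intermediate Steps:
X = 227226 (X = 2*((47384 - 92655) + 158884) = 2*(-45271 + 158884) = 2*113613 = 227226)
366736 - 342139/X = 366736 - 342139/227226 = 83331612197/227226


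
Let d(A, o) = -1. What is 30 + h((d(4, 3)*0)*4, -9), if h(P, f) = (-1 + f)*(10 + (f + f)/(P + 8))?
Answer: -95/2 ≈ -47.500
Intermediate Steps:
h(P, f) = (-1 + f)*(10 + 2*f/(8 + P)) (h(P, f) = (-1 + f)*(10 + (2*f)/(8 + P)) = (-1 + f)*(10 + 2*f/(8 + P)))
30 + h((d(4, 3)*0)*4, -9) = 30 + 2*(-40 + (-9)² - 5*(-1*0)*4 + 39*(-9) + 5*(-1*0*4)*(-9))/(8 - 1*0*4) = 30 + 2*(-40 + 81 - 0*4 - 351 + 5*(0*4)*(-9))/(8 + 0*4) = 30 + 2*(-40 + 81 - 5*0 - 351 + 5*0*(-9))/(8 + 0) = 30 + 2*(-40 + 81 + 0 - 351 + 0)/8 = 30 + 2*(⅛)*(-310) = 30 - 155/2 = -95/2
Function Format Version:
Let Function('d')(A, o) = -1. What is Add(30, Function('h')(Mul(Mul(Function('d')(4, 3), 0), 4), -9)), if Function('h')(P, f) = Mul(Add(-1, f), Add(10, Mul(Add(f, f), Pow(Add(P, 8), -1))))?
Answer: Rational(-95, 2) ≈ -47.500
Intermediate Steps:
Function('h')(P, f) = Mul(Add(-1, f), Add(10, Mul(2, f, Pow(Add(8, P), -1)))) (Function('h')(P, f) = Mul(Add(-1, f), Add(10, Mul(Mul(2, f), Pow(Add(8, P), -1)))) = Mul(Add(-1, f), Add(10, Mul(2, f, Pow(Add(8, P), -1)))))
Add(30, Function('h')(Mul(Mul(Function('d')(4, 3), 0), 4), -9)) = Add(30, Mul(2, Pow(Add(8, Mul(Mul(-1, 0), 4)), -1), Add(-40, Pow(-9, 2), Mul(-5, Mul(Mul(-1, 0), 4)), Mul(39, -9), Mul(5, Mul(Mul(-1, 0), 4), -9)))) = Add(30, Mul(2, Pow(Add(8, Mul(0, 4)), -1), Add(-40, 81, Mul(-5, Mul(0, 4)), -351, Mul(5, Mul(0, 4), -9)))) = Add(30, Mul(2, Pow(Add(8, 0), -1), Add(-40, 81, Mul(-5, 0), -351, Mul(5, 0, -9)))) = Add(30, Mul(2, Pow(8, -1), Add(-40, 81, 0, -351, 0))) = Add(30, Mul(2, Rational(1, 8), -310)) = Add(30, Rational(-155, 2)) = Rational(-95, 2)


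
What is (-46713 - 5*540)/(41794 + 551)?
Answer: -16471/14115 ≈ -1.1669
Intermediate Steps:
(-46713 - 5*540)/(41794 + 551) = (-46713 - 2700)/42345 = -49413*1/42345 = -16471/14115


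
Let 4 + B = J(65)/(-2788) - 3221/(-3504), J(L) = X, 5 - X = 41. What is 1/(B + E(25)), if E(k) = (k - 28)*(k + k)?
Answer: -2442288/373835779 ≈ -0.0065330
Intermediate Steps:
X = -36 (X = 5 - 1*41 = 5 - 41 = -36)
J(L) = -36
E(k) = 2*k*(-28 + k) (E(k) = (-28 + k)*(2*k) = 2*k*(-28 + k))
B = -7492579/2442288 (B = -4 + (-36/(-2788) - 3221/(-3504)) = -4 + (-36*(-1/2788) - 3221*(-1/3504)) = -4 + (9/697 + 3221/3504) = -4 + 2276573/2442288 = -7492579/2442288 ≈ -3.0679)
1/(B + E(25)) = 1/(-7492579/2442288 + 2*25*(-28 + 25)) = 1/(-7492579/2442288 + 2*25*(-3)) = 1/(-7492579/2442288 - 150) = 1/(-373835779/2442288) = -2442288/373835779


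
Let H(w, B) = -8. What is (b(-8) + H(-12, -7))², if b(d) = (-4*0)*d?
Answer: 64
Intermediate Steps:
b(d) = 0 (b(d) = 0*d = 0)
(b(-8) + H(-12, -7))² = (0 - 8)² = (-8)² = 64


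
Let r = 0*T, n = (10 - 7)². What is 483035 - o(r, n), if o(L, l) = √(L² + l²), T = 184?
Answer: 483026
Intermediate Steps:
n = 9 (n = 3² = 9)
r = 0 (r = 0*184 = 0)
483035 - o(r, n) = 483035 - √(0² + 9²) = 483035 - √(0 + 81) = 483035 - √81 = 483035 - 1*9 = 483035 - 9 = 483026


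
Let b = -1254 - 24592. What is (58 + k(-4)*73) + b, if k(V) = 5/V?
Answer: -103517/4 ≈ -25879.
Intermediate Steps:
b = -25846
(58 + k(-4)*73) + b = (58 + (5/(-4))*73) - 25846 = (58 + (5*(-¼))*73) - 25846 = (58 - 5/4*73) - 25846 = (58 - 365/4) - 25846 = -133/4 - 25846 = -103517/4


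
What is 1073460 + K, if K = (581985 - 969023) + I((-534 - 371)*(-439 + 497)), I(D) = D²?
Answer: 2755886522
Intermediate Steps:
K = 2754813062 (K = (581985 - 969023) + ((-534 - 371)*(-439 + 497))² = -387038 + (-905*58)² = -387038 + (-52490)² = -387038 + 2755200100 = 2754813062)
1073460 + K = 1073460 + 2754813062 = 2755886522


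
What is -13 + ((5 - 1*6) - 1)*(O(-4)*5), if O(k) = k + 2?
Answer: 7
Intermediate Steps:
O(k) = 2 + k
-13 + ((5 - 1*6) - 1)*(O(-4)*5) = -13 + ((5 - 1*6) - 1)*((2 - 4)*5) = -13 + ((5 - 6) - 1)*(-2*5) = -13 + (-1 - 1)*(-10) = -13 - 2*(-10) = -13 + 20 = 7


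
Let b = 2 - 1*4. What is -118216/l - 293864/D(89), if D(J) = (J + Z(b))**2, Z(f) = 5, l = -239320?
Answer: -2165092997/66082235 ≈ -32.764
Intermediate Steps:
b = -2 (b = 2 - 4 = -2)
D(J) = (5 + J)**2 (D(J) = (J + 5)**2 = (5 + J)**2)
-118216/l - 293864/D(89) = -118216/(-239320) - 293864/(5 + 89)**2 = -118216*(-1/239320) - 293864/(94**2) = 14777/29915 - 293864/8836 = 14777/29915 - 293864*1/8836 = 14777/29915 - 73466/2209 = -2165092997/66082235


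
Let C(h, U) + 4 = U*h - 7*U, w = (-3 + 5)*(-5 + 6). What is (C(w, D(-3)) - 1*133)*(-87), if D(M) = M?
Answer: 10614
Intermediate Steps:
w = 2 (w = 2*1 = 2)
C(h, U) = -4 - 7*U + U*h (C(h, U) = -4 + (U*h - 7*U) = -4 + (-7*U + U*h) = -4 - 7*U + U*h)
(C(w, D(-3)) - 1*133)*(-87) = ((-4 - 7*(-3) - 3*2) - 1*133)*(-87) = ((-4 + 21 - 6) - 133)*(-87) = (11 - 133)*(-87) = -122*(-87) = 10614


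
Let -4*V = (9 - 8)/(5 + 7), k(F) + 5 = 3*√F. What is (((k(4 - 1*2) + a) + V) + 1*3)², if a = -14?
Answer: 632833/2304 - 769*√2/8 ≈ 138.73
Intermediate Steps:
k(F) = -5 + 3*√F
V = -1/48 (V = -(9 - 8)/(4*(5 + 7)) = -1/(4*12) = -¼*1/12 = -1/48 ≈ -0.020833)
(((k(4 - 1*2) + a) + V) + 1*3)² = ((((-5 + 3*√(4 - 1*2)) - 14) - 1/48) + 1*3)² = ((((-5 + 3*√(4 - 2)) - 14) - 1/48) + 3)² = ((((-5 + 3*√2) - 14) - 1/48) + 3)² = (((-19 + 3*√2) - 1/48) + 3)² = ((-913/48 + 3*√2) + 3)² = (-769/48 + 3*√2)²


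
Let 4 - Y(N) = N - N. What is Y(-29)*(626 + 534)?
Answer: 4640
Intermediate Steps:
Y(N) = 4 (Y(N) = 4 - (N - N) = 4 - 1*0 = 4 + 0 = 4)
Y(-29)*(626 + 534) = 4*(626 + 534) = 4*1160 = 4640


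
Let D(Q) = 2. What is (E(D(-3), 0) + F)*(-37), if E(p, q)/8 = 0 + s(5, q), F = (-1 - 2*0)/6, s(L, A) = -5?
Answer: 8917/6 ≈ 1486.2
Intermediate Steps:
F = -1/6 (F = (-1 + 0)/6 = (1/6)*(-1) = -1/6 ≈ -0.16667)
E(p, q) = -40 (E(p, q) = 8*(0 - 5) = 8*(-5) = -40)
(E(D(-3), 0) + F)*(-37) = (-40 - 1/6)*(-37) = -241/6*(-37) = 8917/6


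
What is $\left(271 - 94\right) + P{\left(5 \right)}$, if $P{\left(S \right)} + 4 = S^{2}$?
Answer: $198$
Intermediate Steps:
$P{\left(S \right)} = -4 + S^{2}$
$\left(271 - 94\right) + P{\left(5 \right)} = \left(271 - 94\right) - \left(4 - 5^{2}\right) = 177 + \left(-4 + 25\right) = 177 + 21 = 198$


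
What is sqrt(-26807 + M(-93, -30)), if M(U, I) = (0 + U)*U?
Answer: I*sqrt(18158) ≈ 134.75*I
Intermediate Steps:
M(U, I) = U**2 (M(U, I) = U*U = U**2)
sqrt(-26807 + M(-93, -30)) = sqrt(-26807 + (-93)**2) = sqrt(-26807 + 8649) = sqrt(-18158) = I*sqrt(18158)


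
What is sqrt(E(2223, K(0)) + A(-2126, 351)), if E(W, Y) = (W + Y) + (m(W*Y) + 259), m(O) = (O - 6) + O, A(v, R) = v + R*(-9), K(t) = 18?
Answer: sqrt(77237) ≈ 277.92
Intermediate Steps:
A(v, R) = v - 9*R
m(O) = -6 + 2*O (m(O) = (-6 + O) + O = -6 + 2*O)
E(W, Y) = 253 + W + Y + 2*W*Y (E(W, Y) = (W + Y) + ((-6 + 2*(W*Y)) + 259) = (W + Y) + ((-6 + 2*W*Y) + 259) = (W + Y) + (253 + 2*W*Y) = 253 + W + Y + 2*W*Y)
sqrt(E(2223, K(0)) + A(-2126, 351)) = sqrt((253 + 2223 + 18 + 2*2223*18) + (-2126 - 9*351)) = sqrt((253 + 2223 + 18 + 80028) + (-2126 - 3159)) = sqrt(82522 - 5285) = sqrt(77237)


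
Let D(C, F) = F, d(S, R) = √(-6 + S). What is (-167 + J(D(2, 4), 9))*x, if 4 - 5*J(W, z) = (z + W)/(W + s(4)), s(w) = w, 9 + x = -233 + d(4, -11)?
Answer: 805981/20 - 6661*I*√2/40 ≈ 40299.0 - 235.5*I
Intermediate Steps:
x = -242 + I*√2 (x = -9 + (-233 + √(-6 + 4)) = -9 + (-233 + √(-2)) = -9 + (-233 + I*√2) = -242 + I*√2 ≈ -242.0 + 1.4142*I)
J(W, z) = ⅘ - (W + z)/(5*(4 + W)) (J(W, z) = ⅘ - (z + W)/(5*(W + 4)) = ⅘ - (W + z)/(5*(4 + W)))
(-167 + J(D(2, 4), 9))*x = (-167 + (16 - 1*9 + 3*4)/(5*(4 + 4)))*(-242 + I*√2) = (-167 + (⅕)*(16 - 9 + 12)/8)*(-242 + I*√2) = (-167 + (⅕)*(⅛)*19)*(-242 + I*√2) = (-167 + 19/40)*(-242 + I*√2) = -6661*(-242 + I*√2)/40 = 805981/20 - 6661*I*√2/40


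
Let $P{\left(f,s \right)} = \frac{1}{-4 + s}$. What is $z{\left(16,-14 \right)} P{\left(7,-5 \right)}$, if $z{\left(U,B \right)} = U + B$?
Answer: $- \frac{2}{9} \approx -0.22222$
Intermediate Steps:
$z{\left(U,B \right)} = B + U$
$z{\left(16,-14 \right)} P{\left(7,-5 \right)} = \frac{-14 + 16}{-4 - 5} = \frac{2}{-9} = 2 \left(- \frac{1}{9}\right) = - \frac{2}{9}$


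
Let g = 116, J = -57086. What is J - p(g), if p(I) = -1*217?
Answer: -56869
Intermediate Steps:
p(I) = -217
J - p(g) = -57086 - 1*(-217) = -57086 + 217 = -56869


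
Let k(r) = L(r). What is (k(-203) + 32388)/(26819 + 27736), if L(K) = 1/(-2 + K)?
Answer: 6639539/11183775 ≈ 0.59368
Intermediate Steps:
k(r) = 1/(-2 + r)
(k(-203) + 32388)/(26819 + 27736) = (1/(-2 - 203) + 32388)/(26819 + 27736) = (1/(-205) + 32388)/54555 = (-1/205 + 32388)*(1/54555) = (6639539/205)*(1/54555) = 6639539/11183775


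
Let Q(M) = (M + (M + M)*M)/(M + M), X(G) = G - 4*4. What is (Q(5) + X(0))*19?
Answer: -399/2 ≈ -199.50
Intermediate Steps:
X(G) = -16 + G (X(G) = G - 16 = -16 + G)
Q(M) = (M + 2*M²)/(2*M) (Q(M) = (M + (2*M)*M)/((2*M)) = (M + 2*M²)*(1/(2*M)) = (M + 2*M²)/(2*M))
(Q(5) + X(0))*19 = ((½ + 5) + (-16 + 0))*19 = (11/2 - 16)*19 = -21/2*19 = -399/2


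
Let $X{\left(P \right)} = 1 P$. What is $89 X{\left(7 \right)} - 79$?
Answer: $544$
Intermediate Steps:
$X{\left(P \right)} = P$
$89 X{\left(7 \right)} - 79 = 89 \cdot 7 - 79 = 623 - 79 = 544$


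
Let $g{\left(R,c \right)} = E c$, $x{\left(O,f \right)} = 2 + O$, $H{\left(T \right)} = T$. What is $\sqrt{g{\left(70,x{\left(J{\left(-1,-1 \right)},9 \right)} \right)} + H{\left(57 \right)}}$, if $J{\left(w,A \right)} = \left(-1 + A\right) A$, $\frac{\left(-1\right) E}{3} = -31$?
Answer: $\sqrt{429} \approx 20.712$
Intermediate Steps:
$E = 93$ ($E = \left(-3\right) \left(-31\right) = 93$)
$J{\left(w,A \right)} = A \left(-1 + A\right)$
$g{\left(R,c \right)} = 93 c$
$\sqrt{g{\left(70,x{\left(J{\left(-1,-1 \right)},9 \right)} \right)} + H{\left(57 \right)}} = \sqrt{93 \left(2 - \left(-1 - 1\right)\right) + 57} = \sqrt{93 \left(2 - -2\right) + 57} = \sqrt{93 \left(2 + 2\right) + 57} = \sqrt{93 \cdot 4 + 57} = \sqrt{372 + 57} = \sqrt{429}$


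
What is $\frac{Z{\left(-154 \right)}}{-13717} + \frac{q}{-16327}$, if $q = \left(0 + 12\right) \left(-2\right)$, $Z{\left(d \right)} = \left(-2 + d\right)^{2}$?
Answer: $- \frac{13689816}{7722671} \approx -1.7727$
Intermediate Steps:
$q = -24$ ($q = 12 \left(-2\right) = -24$)
$\frac{Z{\left(-154 \right)}}{-13717} + \frac{q}{-16327} = \frac{\left(-2 - 154\right)^{2}}{-13717} - \frac{24}{-16327} = \left(-156\right)^{2} \left(- \frac{1}{13717}\right) - - \frac{24}{16327} = 24336 \left(- \frac{1}{13717}\right) + \frac{24}{16327} = - \frac{24336}{13717} + \frac{24}{16327} = - \frac{13689816}{7722671}$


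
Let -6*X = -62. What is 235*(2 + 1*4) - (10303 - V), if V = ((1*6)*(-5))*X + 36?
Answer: -9167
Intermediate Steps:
X = 31/3 (X = -⅙*(-62) = 31/3 ≈ 10.333)
V = -274 (V = ((1*6)*(-5))*(31/3) + 36 = (6*(-5))*(31/3) + 36 = -30*31/3 + 36 = -310 + 36 = -274)
235*(2 + 1*4) - (10303 - V) = 235*(2 + 1*4) - (10303 - 1*(-274)) = 235*(2 + 4) - (10303 + 274) = 235*6 - 1*10577 = 1410 - 10577 = -9167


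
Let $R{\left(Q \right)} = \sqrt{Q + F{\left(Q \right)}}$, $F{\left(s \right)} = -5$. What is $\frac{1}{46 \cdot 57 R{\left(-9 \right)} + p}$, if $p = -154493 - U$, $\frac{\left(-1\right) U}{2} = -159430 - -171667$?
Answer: $- \frac{5653}{739182119} - \frac{114 i \sqrt{14}}{739182119} \approx -7.6476 \cdot 10^{-6} - 5.7706 \cdot 10^{-7} i$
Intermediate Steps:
$U = -24474$ ($U = - 2 \left(-159430 - -171667\right) = - 2 \left(-159430 + 171667\right) = \left(-2\right) 12237 = -24474$)
$p = -130019$ ($p = -154493 - -24474 = -154493 + 24474 = -130019$)
$R{\left(Q \right)} = \sqrt{-5 + Q}$ ($R{\left(Q \right)} = \sqrt{Q - 5} = \sqrt{-5 + Q}$)
$\frac{1}{46 \cdot 57 R{\left(-9 \right)} + p} = \frac{1}{46 \cdot 57 \sqrt{-5 - 9} - 130019} = \frac{1}{2622 \sqrt{-14} - 130019} = \frac{1}{2622 i \sqrt{14} - 130019} = \frac{1}{-130019 + 2622 i \sqrt{14}}$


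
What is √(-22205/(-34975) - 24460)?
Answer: I*√1196797346705/6995 ≈ 156.4*I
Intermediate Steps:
√(-22205/(-34975) - 24460) = √(-22205*(-1/34975) - 24460) = √(4441/6995 - 24460) = √(-171093259/6995) = I*√1196797346705/6995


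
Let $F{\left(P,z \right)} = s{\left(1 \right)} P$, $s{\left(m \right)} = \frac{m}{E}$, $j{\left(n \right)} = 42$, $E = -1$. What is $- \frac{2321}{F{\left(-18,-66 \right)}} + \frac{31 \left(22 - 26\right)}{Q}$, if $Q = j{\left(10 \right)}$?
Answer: $- \frac{16619}{126} \approx -131.9$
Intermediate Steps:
$s{\left(m \right)} = - m$ ($s{\left(m \right)} = \frac{m}{-1} = m \left(-1\right) = - m$)
$Q = 42$
$F{\left(P,z \right)} = - P$ ($F{\left(P,z \right)} = \left(-1\right) 1 P = - P$)
$- \frac{2321}{F{\left(-18,-66 \right)}} + \frac{31 \left(22 - 26\right)}{Q} = - \frac{2321}{\left(-1\right) \left(-18\right)} + \frac{31 \left(22 - 26\right)}{42} = - \frac{2321}{18} + 31 \left(-4\right) \frac{1}{42} = \left(-2321\right) \frac{1}{18} - \frac{62}{21} = - \frac{2321}{18} - \frac{62}{21} = - \frac{16619}{126}$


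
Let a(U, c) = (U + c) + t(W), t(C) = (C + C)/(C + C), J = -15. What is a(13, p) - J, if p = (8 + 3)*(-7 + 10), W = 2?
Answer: 62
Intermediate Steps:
p = 33 (p = 11*3 = 33)
t(C) = 1 (t(C) = (2*C)/((2*C)) = (2*C)*(1/(2*C)) = 1)
a(U, c) = 1 + U + c (a(U, c) = (U + c) + 1 = 1 + U + c)
a(13, p) - J = (1 + 13 + 33) - 1*(-15) = 47 + 15 = 62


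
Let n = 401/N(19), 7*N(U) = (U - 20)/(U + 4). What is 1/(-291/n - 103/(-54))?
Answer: 3486294/6665497 ≈ 0.52304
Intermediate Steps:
N(U) = (-20 + U)/(7*(4 + U)) (N(U) = ((U - 20)/(U + 4))/7 = ((-20 + U)/(4 + U))/7 = (-20 + U)/(7*(4 + U)))
n = -64561 (n = 401/(((-20 + 19)/(7*(4 + 19)))) = 401/(((⅐)*(-1)/23)) = 401/(((⅐)*(1/23)*(-1))) = 401/(-1/161) = 401*(-161) = -64561)
1/(-291/n - 103/(-54)) = 1/(-291/(-64561) - 103/(-54)) = 1/(-291*(-1/64561) - 103*(-1/54)) = 1/(291/64561 + 103/54) = 1/(6665497/3486294) = 3486294/6665497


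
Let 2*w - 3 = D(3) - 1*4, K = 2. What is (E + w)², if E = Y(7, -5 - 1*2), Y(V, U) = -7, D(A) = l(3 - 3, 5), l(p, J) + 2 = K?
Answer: 225/4 ≈ 56.250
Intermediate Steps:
l(p, J) = 0 (l(p, J) = -2 + 2 = 0)
D(A) = 0
E = -7
w = -½ (w = 3/2 + (0 - 1*4)/2 = 3/2 + (0 - 4)/2 = 3/2 + (½)*(-4) = 3/2 - 2 = -½ ≈ -0.50000)
(E + w)² = (-7 - ½)² = (-15/2)² = 225/4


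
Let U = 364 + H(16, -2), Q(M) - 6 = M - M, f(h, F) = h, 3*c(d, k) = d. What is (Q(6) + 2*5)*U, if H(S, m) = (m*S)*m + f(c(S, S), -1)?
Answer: 20800/3 ≈ 6933.3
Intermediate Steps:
c(d, k) = d/3
H(S, m) = S/3 + S*m² (H(S, m) = (m*S)*m + S/3 = (S*m)*m + S/3 = S*m² + S/3 = S/3 + S*m²)
Q(M) = 6 (Q(M) = 6 + (M - M) = 6 + 0 = 6)
U = 1300/3 (U = 364 + 16*(⅓ + (-2)²) = 364 + 16*(⅓ + 4) = 364 + 16*(13/3) = 364 + 208/3 = 1300/3 ≈ 433.33)
(Q(6) + 2*5)*U = (6 + 2*5)*(1300/3) = (6 + 10)*(1300/3) = 16*(1300/3) = 20800/3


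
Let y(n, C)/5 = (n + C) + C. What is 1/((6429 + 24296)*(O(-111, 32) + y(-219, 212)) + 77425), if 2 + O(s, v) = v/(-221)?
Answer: 221/6962527900 ≈ 3.1741e-8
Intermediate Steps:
O(s, v) = -2 - v/221 (O(s, v) = -2 + v/(-221) = -2 + v*(-1/221) = -2 - v/221)
y(n, C) = 5*n + 10*C (y(n, C) = 5*((n + C) + C) = 5*((C + n) + C) = 5*(n + 2*C) = 5*n + 10*C)
1/((6429 + 24296)*(O(-111, 32) + y(-219, 212)) + 77425) = 1/((6429 + 24296)*((-2 - 1/221*32) + (5*(-219) + 10*212)) + 77425) = 1/(30725*((-2 - 32/221) + (-1095 + 2120)) + 77425) = 1/(30725*(-474/221 + 1025) + 77425) = 1/(30725*(226051/221) + 77425) = 1/(6945416975/221 + 77425) = 1/(6962527900/221) = 221/6962527900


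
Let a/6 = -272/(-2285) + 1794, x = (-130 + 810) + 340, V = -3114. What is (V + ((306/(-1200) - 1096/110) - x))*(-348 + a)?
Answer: -27126409109994/628375 ≈ -4.3169e+7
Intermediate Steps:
x = 1020 (x = 680 + 340 = 1020)
a = 24597372/2285 (a = 6*(-272/(-2285) + 1794) = 6*(-272*(-1/2285) + 1794) = 6*(272/2285 + 1794) = 6*(4099562/2285) = 24597372/2285 ≈ 10765.)
(V + ((306/(-1200) - 1096/110) - x))*(-348 + a) = (-3114 + ((306/(-1200) - 1096/110) - 1*1020))*(-348 + 24597372/2285) = (-3114 + ((306*(-1/1200) - 1096*1/110) - 1020))*(23802192/2285) = (-3114 + ((-51/200 - 548/55) - 1020))*(23802192/2285) = (-3114 + (-22481/2200 - 1020))*(23802192/2285) = (-3114 - 2266481/2200)*(23802192/2285) = -9117281/2200*23802192/2285 = -27126409109994/628375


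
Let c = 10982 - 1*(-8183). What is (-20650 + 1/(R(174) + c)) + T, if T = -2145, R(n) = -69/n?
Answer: -25337713807/1111547 ≈ -22795.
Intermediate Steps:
c = 19165 (c = 10982 + 8183 = 19165)
(-20650 + 1/(R(174) + c)) + T = (-20650 + 1/(-69/174 + 19165)) - 2145 = (-20650 + 1/(-69*1/174 + 19165)) - 2145 = (-20650 + 1/(-23/58 + 19165)) - 2145 = (-20650 + 1/(1111547/58)) - 2145 = (-20650 + 58/1111547) - 2145 = -22953445492/1111547 - 2145 = -25337713807/1111547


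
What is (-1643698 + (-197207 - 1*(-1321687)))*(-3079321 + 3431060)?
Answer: -182629220102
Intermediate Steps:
(-1643698 + (-197207 - 1*(-1321687)))*(-3079321 + 3431060) = (-1643698 + (-197207 + 1321687))*351739 = (-1643698 + 1124480)*351739 = -519218*351739 = -182629220102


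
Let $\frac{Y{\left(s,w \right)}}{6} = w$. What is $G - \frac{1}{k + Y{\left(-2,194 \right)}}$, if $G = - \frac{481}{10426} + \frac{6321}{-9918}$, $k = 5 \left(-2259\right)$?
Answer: $- \frac{1529674867}{2238454581} \approx -0.68336$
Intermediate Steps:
$k = -11295$
$Y{\left(s,w \right)} = 6 w$
$G = - \frac{453034}{662853}$ ($G = \left(-481\right) \frac{1}{10426} + 6321 \left(- \frac{1}{9918}\right) = - \frac{37}{802} - \frac{2107}{3306} = - \frac{453034}{662853} \approx -0.68346$)
$G - \frac{1}{k + Y{\left(-2,194 \right)}} = - \frac{453034}{662853} - \frac{1}{-11295 + 6 \cdot 194} = - \frac{453034}{662853} - \frac{1}{-11295 + 1164} = - \frac{453034}{662853} - \frac{1}{-10131} = - \frac{453034}{662853} - - \frac{1}{10131} = - \frac{453034}{662853} + \frac{1}{10131} = - \frac{1529674867}{2238454581}$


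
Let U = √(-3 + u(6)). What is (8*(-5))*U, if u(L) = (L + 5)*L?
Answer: -120*√7 ≈ -317.49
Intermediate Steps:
u(L) = L*(5 + L) (u(L) = (5 + L)*L = L*(5 + L))
U = 3*√7 (U = √(-3 + 6*(5 + 6)) = √(-3 + 6*11) = √(-3 + 66) = √63 = 3*√7 ≈ 7.9373)
(8*(-5))*U = (8*(-5))*(3*√7) = -120*√7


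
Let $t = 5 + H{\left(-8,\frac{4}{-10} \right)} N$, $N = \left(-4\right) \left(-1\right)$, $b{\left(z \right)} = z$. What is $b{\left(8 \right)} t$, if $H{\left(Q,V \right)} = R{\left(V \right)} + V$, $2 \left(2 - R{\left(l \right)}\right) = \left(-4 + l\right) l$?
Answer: $\frac{1576}{25} \approx 63.04$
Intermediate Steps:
$R{\left(l \right)} = 2 - \frac{l \left(-4 + l\right)}{2}$ ($R{\left(l \right)} = 2 - \frac{\left(-4 + l\right) l}{2} = 2 - \frac{l \left(-4 + l\right)}{2}$)
$H{\left(Q,V \right)} = 2 + 3 V - \frac{V^{2}}{2}$ ($H{\left(Q,V \right)} = \left(2 + 2 V - \frac{V^{2}}{2}\right) + V = 2 + 3 V - \frac{V^{2}}{2}$)
$N = 4$
$t = \frac{197}{25}$ ($t = 5 + \left(2 + 3 \frac{4}{-10} - \frac{\left(\frac{4}{-10}\right)^{2}}{2}\right) 4 = 5 + \left(2 + 3 \cdot 4 \left(- \frac{1}{10}\right) - \frac{\left(4 \left(- \frac{1}{10}\right)\right)^{2}}{2}\right) 4 = 5 + \left(2 + 3 \left(- \frac{2}{5}\right) - \frac{\left(- \frac{2}{5}\right)^{2}}{2}\right) 4 = 5 + \left(2 - \frac{6}{5} - \frac{2}{25}\right) 4 = 5 + \frac{18}{25} \cdot 4 = 5 + \frac{72}{25} = \frac{197}{25} \approx 7.88$)
$b{\left(8 \right)} t = 8 \cdot \frac{197}{25} = \frac{1576}{25}$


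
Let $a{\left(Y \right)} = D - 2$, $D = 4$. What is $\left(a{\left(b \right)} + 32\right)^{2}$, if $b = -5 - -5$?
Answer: $1156$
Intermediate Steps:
$b = 0$ ($b = -5 + 5 = 0$)
$a{\left(Y \right)} = 2$ ($a{\left(Y \right)} = 4 - 2 = 2$)
$\left(a{\left(b \right)} + 32\right)^{2} = \left(2 + 32\right)^{2} = 34^{2} = 1156$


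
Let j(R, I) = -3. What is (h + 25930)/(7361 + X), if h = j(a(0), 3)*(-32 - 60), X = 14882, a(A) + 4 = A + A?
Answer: 26206/22243 ≈ 1.1782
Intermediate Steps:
a(A) = -4 + 2*A (a(A) = -4 + (A + A) = -4 + 2*A)
h = 276 (h = -3*(-32 - 60) = -3*(-92) = 276)
(h + 25930)/(7361 + X) = (276 + 25930)/(7361 + 14882) = 26206/22243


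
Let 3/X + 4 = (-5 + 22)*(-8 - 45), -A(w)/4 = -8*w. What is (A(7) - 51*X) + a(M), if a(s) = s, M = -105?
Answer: 107848/905 ≈ 119.17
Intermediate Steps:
A(w) = 32*w (A(w) = -(-32)*w = 32*w)
X = -3/905 (X = 3/(-4 + (-5 + 22)*(-8 - 45)) = 3/(-4 + 17*(-53)) = 3/(-4 - 901) = 3/(-905) = 3*(-1/905) = -3/905 ≈ -0.0033149)
(A(7) - 51*X) + a(M) = (32*7 - 51*(-3/905)) - 105 = (224 + 153/905) - 105 = 202873/905 - 105 = 107848/905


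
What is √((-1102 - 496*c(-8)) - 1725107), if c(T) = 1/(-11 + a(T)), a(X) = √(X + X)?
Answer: √(-32398469249 + 271808*I)/137 ≈ 0.0055112 + 1313.8*I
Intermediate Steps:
a(X) = √2*√X (a(X) = √(2*X) = √2*√X)
c(T) = 1/(-11 + √2*√T)
√((-1102 - 496*c(-8)) - 1725107) = √((-1102 - 496/(-11 + √2*√(-8))) - 1725107) = √((-1102 - 496/(-11 + √2*(2*I*√2))) - 1725107) = √((-1102 - 496*(-11 - 4*I)/137) - 1725107) = √(-1726209 - 496*(-11 - 4*I)/137)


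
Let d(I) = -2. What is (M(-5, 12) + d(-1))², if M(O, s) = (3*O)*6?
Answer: 8464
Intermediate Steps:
M(O, s) = 18*O
(M(-5, 12) + d(-1))² = (18*(-5) - 2)² = (-90 - 2)² = (-92)² = 8464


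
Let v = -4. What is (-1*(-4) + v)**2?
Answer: 0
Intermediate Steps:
(-1*(-4) + v)**2 = (-1*(-4) - 4)**2 = (4 - 4)**2 = 0**2 = 0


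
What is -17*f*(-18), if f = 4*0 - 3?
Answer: -918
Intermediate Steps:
f = -3 (f = 0 - 3 = -3)
-17*f*(-18) = -17*(-3)*(-18) = 51*(-18) = -918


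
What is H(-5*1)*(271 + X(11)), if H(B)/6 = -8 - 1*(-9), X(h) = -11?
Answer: 1560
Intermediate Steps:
H(B) = 6 (H(B) = 6*(-8 - 1*(-9)) = 6*(-8 + 9) = 6*1 = 6)
H(-5*1)*(271 + X(11)) = 6*(271 - 11) = 6*260 = 1560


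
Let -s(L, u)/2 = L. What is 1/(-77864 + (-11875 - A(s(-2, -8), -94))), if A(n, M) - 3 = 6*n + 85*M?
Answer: -1/81776 ≈ -1.2229e-5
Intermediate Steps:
s(L, u) = -2*L
A(n, M) = 3 + 6*n + 85*M (A(n, M) = 3 + (6*n + 85*M) = 3 + 6*n + 85*M)
1/(-77864 + (-11875 - A(s(-2, -8), -94))) = 1/(-77864 + (-11875 - (3 + 6*(-2*(-2)) + 85*(-94)))) = 1/(-77864 + (-11875 - (3 + 6*4 - 7990))) = 1/(-77864 + (-11875 - (3 + 24 - 7990))) = 1/(-77864 + (-11875 - 1*(-7963))) = 1/(-77864 + (-11875 + 7963)) = 1/(-77864 - 3912) = 1/(-81776) = -1/81776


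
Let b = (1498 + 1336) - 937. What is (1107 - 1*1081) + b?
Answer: 1923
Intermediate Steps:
b = 1897 (b = 2834 - 937 = 1897)
(1107 - 1*1081) + b = (1107 - 1*1081) + 1897 = (1107 - 1081) + 1897 = 26 + 1897 = 1923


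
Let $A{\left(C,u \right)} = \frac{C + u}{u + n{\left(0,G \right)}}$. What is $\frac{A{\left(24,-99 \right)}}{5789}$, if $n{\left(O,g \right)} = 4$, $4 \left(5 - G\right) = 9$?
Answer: $\frac{15}{109991} \approx 0.00013637$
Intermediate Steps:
$G = \frac{11}{4}$ ($G = 5 - \frac{9}{4} = \frac{11}{4} \approx 2.75$)
$A{\left(C,u \right)} = \frac{C + u}{4 + u}$ ($A{\left(C,u \right)} = \frac{C + u}{u + 4} = \frac{C + u}{4 + u}$)
$\frac{A{\left(24,-99 \right)}}{5789} = \frac{\frac{1}{4 - 99} \left(24 - 99\right)}{5789} = \frac{1}{-95} \left(-75\right) \frac{1}{5789} = \left(- \frac{1}{95}\right) \left(-75\right) \frac{1}{5789} = \frac{15}{19} \cdot \frac{1}{5789} = \frac{15}{109991}$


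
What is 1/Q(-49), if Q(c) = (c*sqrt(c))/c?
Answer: -I/7 ≈ -0.14286*I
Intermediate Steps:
Q(c) = sqrt(c) (Q(c) = c**(3/2)/c = sqrt(c))
1/Q(-49) = 1/(sqrt(-49)) = 1/(7*I) = -I/7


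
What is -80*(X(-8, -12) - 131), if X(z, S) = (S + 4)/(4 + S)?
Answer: 10400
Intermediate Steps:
X(z, S) = 1 (X(z, S) = (4 + S)/(4 + S) = 1)
-80*(X(-8, -12) - 131) = -80*(1 - 131) = -80*(-130) = 10400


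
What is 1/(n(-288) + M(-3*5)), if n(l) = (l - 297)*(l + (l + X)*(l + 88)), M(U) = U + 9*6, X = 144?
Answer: -1/16679481 ≈ -5.9954e-8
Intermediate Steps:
M(U) = 54 + U (M(U) = U + 54 = 54 + U)
n(l) = (-297 + l)*(l + (88 + l)*(144 + l)) (n(l) = (l - 297)*(l + (l + 144)*(l + 88)) = (-297 + l)*(l + (144 + l)*(88 + l)) = (-297 + l)*(l + (88 + l)*(144 + l)))
1/(n(-288) + M(-3*5)) = 1/((-3763584 + (-288)³ - 56529*(-288) - 64*(-288)²) + (54 - 3*5)) = 1/((-3763584 - 23887872 + 16280352 - 64*82944) + (54 - 15)) = 1/((-3763584 - 23887872 + 16280352 - 5308416) + 39) = 1/(-16679520 + 39) = 1/(-16679481) = -1/16679481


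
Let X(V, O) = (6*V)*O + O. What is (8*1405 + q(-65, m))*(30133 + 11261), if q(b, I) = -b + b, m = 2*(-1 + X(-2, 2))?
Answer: 465268560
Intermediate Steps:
X(V, O) = O + 6*O*V (X(V, O) = 6*O*V + O = O + 6*O*V)
m = -46 (m = 2*(-1 + 2*(1 + 6*(-2))) = 2*(-1 + 2*(1 - 12)) = 2*(-1 + 2*(-11)) = 2*(-1 - 22) = 2*(-23) = -46)
q(b, I) = 0
(8*1405 + q(-65, m))*(30133 + 11261) = (8*1405 + 0)*(30133 + 11261) = (11240 + 0)*41394 = 11240*41394 = 465268560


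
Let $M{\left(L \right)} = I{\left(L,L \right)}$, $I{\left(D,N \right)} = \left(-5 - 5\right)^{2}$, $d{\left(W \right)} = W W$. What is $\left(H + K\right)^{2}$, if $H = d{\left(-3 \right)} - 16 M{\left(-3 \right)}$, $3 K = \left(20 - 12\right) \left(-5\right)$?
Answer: $\frac{23164969}{9} \approx 2.5739 \cdot 10^{6}$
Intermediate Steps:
$d{\left(W \right)} = W^{2}$
$I{\left(D,N \right)} = 100$ ($I{\left(D,N \right)} = \left(-10\right)^{2} = 100$)
$M{\left(L \right)} = 100$
$K = - \frac{40}{3}$ ($K = \frac{\left(20 - 12\right) \left(-5\right)}{3} = \frac{8 \left(-5\right)}{3} = \frac{1}{3} \left(-40\right) = - \frac{40}{3} \approx -13.333$)
$H = -1591$ ($H = \left(-3\right)^{2} - 1600 = 9 - 1600 = -1591$)
$\left(H + K\right)^{2} = \left(-1591 - \frac{40}{3}\right)^{2} = \left(- \frac{4813}{3}\right)^{2} = \frac{23164969}{9}$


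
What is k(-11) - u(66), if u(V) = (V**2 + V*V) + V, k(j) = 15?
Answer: -8763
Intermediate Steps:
u(V) = V + 2*V**2 (u(V) = (V**2 + V**2) + V = 2*V**2 + V = V + 2*V**2)
k(-11) - u(66) = 15 - 66*(1 + 2*66) = 15 - 66*(1 + 132) = 15 - 66*133 = 15 - 1*8778 = 15 - 8778 = -8763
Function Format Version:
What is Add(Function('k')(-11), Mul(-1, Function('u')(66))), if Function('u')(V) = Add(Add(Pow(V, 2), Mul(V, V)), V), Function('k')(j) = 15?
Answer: -8763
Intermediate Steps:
Function('u')(V) = Add(V, Mul(2, Pow(V, 2))) (Function('u')(V) = Add(Add(Pow(V, 2), Pow(V, 2)), V) = Add(Mul(2, Pow(V, 2)), V) = Add(V, Mul(2, Pow(V, 2))))
Add(Function('k')(-11), Mul(-1, Function('u')(66))) = Add(15, Mul(-1, Mul(66, Add(1, Mul(2, 66))))) = Add(15, Mul(-1, Mul(66, Add(1, 132)))) = Add(15, Mul(-1, Mul(66, 133))) = Add(15, Mul(-1, 8778)) = Add(15, -8778) = -8763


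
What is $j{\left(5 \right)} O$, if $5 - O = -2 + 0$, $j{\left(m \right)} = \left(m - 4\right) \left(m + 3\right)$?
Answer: $56$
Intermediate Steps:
$j{\left(m \right)} = \left(-4 + m\right) \left(3 + m\right)$
$O = 7$ ($O = 5 - \left(-2 + 0\right) = 5 - -2 = 5 + 2 = 7$)
$j{\left(5 \right)} O = \left(-12 + 5^{2} - 5\right) 7 = \left(-12 + 25 - 5\right) 7 = 8 \cdot 7 = 56$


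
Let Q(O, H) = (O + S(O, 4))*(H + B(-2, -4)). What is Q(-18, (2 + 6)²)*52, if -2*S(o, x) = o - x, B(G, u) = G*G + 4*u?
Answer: -18928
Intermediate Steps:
B(G, u) = G² + 4*u
S(o, x) = x/2 - o/2 (S(o, x) = -(o - x)/2 = x/2 - o/2)
Q(O, H) = (-12 + H)*(2 + O/2) (Q(O, H) = (O + ((½)*4 - O/2))*(H + ((-2)² + 4*(-4))) = (O + (2 - O/2))*(H + (4 - 16)) = (2 + O/2)*(H - 12) = (2 + O/2)*(-12 + H) = (-12 + H)*(2 + O/2))
Q(-18, (2 + 6)²)*52 = (-24 - 6*(-18) + 2*(2 + 6)² + (½)*(2 + 6)²*(-18))*52 = (-24 + 108 + 2*8² + (½)*8²*(-18))*52 = (-24 + 108 + 2*64 + (½)*64*(-18))*52 = (-24 + 108 + 128 - 576)*52 = -364*52 = -18928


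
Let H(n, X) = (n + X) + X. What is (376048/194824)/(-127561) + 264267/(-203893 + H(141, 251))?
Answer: -273651049440437/210464902985750 ≈ -1.3002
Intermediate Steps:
H(n, X) = n + 2*X (H(n, X) = (X + n) + X = n + 2*X)
(376048/194824)/(-127561) + 264267/(-203893 + H(141, 251)) = (376048/194824)/(-127561) + 264267/(-203893 + (141 + 2*251)) = (376048*(1/194824))*(-1/127561) + 264267/(-203893 + (141 + 502)) = (47006/24353)*(-1/127561) + 264267/(-203893 + 643) = -47006/3106493033 + 264267/(-203250) = -47006/3106493033 + 264267*(-1/203250) = -47006/3106493033 - 88089/67750 = -273651049440437/210464902985750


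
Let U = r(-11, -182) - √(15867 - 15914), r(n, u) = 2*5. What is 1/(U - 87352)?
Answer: I/(√47 - 87342*I) ≈ -1.1449e-5 + 8.9867e-10*I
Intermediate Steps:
r(n, u) = 10
U = 10 - I*√47 (U = 10 - √(15867 - 15914) = 10 - √(-47) = 10 - I*√47 ≈ 10.0 - 6.8557*I)
1/(U - 87352) = 1/((10 - I*√47) - 87352) = 1/(-87342 - I*√47)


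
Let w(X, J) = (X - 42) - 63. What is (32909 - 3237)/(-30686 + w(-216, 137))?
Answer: -29672/31007 ≈ -0.95695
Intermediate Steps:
w(X, J) = -105 + X (w(X, J) = (-42 + X) - 63 = -105 + X)
(32909 - 3237)/(-30686 + w(-216, 137)) = (32909 - 3237)/(-30686 + (-105 - 216)) = 29672/(-30686 - 321) = 29672/(-31007) = 29672*(-1/31007) = -29672/31007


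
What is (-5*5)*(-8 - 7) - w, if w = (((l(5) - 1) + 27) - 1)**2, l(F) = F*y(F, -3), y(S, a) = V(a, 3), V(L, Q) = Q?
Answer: -1225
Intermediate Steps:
y(S, a) = 3
l(F) = 3*F (l(F) = F*3 = 3*F)
w = 1600 (w = (((3*5 - 1) + 27) - 1)**2 = (((15 - 1) + 27) - 1)**2 = ((14 + 27) - 1)**2 = (41 - 1)**2 = 40**2 = 1600)
(-5*5)*(-8 - 7) - w = (-5*5)*(-8 - 7) - 1*1600 = -25*(-15) - 1600 = 375 - 1600 = -1225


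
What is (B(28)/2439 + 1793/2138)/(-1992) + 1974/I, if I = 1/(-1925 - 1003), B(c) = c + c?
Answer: -60038116059552823/10387447344 ≈ -5.7799e+6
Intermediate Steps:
B(c) = 2*c
I = -1/2928 (I = 1/(-2928) = -1/2928 ≈ -0.00034153)
(B(28)/2439 + 1793/2138)/(-1992) + 1974/I = ((2*28)/2439 + 1793/2138)/(-1992) + 1974/(-1/2928) = (56*(1/2439) + 1793*(1/2138))*(-1/1992) + 1974*(-2928) = (56/2439 + 1793/2138)*(-1/1992) - 5779872 = (4492855/5214582)*(-1/1992) - 5779872 = -4492855/10387447344 - 5779872 = -60038116059552823/10387447344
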